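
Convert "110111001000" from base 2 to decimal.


Input: "110111001000" in base 2
Positional expansion:
  Digit '1' (value 1) x 2^11 = 2048
  Digit '1' (value 1) x 2^10 = 1024
  Digit '0' (value 0) x 2^9 = 0
  Digit '1' (value 1) x 2^8 = 256
  Digit '1' (value 1) x 2^7 = 128
  Digit '1' (value 1) x 2^6 = 64
  Digit '0' (value 0) x 2^5 = 0
  Digit '0' (value 0) x 2^4 = 0
  Digit '1' (value 1) x 2^3 = 8
  Digit '0' (value 0) x 2^2 = 0
  Digit '0' (value 0) x 2^1 = 0
  Digit '0' (value 0) x 2^0 = 0
Sum = 3528

3528


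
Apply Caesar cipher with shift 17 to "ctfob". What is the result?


Caesar cipher: shift "ctfob" by 17
  'c' (pos 2) + 17 = pos 19 = 't'
  't' (pos 19) + 17 = pos 10 = 'k'
  'f' (pos 5) + 17 = pos 22 = 'w'
  'o' (pos 14) + 17 = pos 5 = 'f'
  'b' (pos 1) + 17 = pos 18 = 's'
Result: tkwfs

tkwfs


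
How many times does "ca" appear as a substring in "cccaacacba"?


Searching for "ca" in "cccaacacba"
Scanning each position:
  Position 0: "cc" => no
  Position 1: "cc" => no
  Position 2: "ca" => MATCH
  Position 3: "aa" => no
  Position 4: "ac" => no
  Position 5: "ca" => MATCH
  Position 6: "ac" => no
  Position 7: "cb" => no
  Position 8: "ba" => no
Total occurrences: 2

2


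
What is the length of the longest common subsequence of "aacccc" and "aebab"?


LCS of "aacccc" and "aebab"
DP table:
           a    e    b    a    b
      0    0    0    0    0    0
  a   0    1    1    1    1    1
  a   0    1    1    1    2    2
  c   0    1    1    1    2    2
  c   0    1    1    1    2    2
  c   0    1    1    1    2    2
  c   0    1    1    1    2    2
LCS length = dp[6][5] = 2

2


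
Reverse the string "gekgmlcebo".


Input: gekgmlcebo
Reading characters right to left:
  Position 9: 'o'
  Position 8: 'b'
  Position 7: 'e'
  Position 6: 'c'
  Position 5: 'l'
  Position 4: 'm'
  Position 3: 'g'
  Position 2: 'k'
  Position 1: 'e'
  Position 0: 'g'
Reversed: obeclmgkeg

obeclmgkeg


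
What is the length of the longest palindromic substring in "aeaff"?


Input: "aeaff"
Checking substrings for palindromes:
  [0:3] "aea" (len 3) => palindrome
  [3:5] "ff" (len 2) => palindrome
Longest palindromic substring: "aea" with length 3

3


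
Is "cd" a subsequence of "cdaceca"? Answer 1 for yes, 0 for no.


Check if "cd" is a subsequence of "cdaceca"
Greedy scan:
  Position 0 ('c'): matches sub[0] = 'c'
  Position 1 ('d'): matches sub[1] = 'd'
  Position 2 ('a'): no match needed
  Position 3 ('c'): no match needed
  Position 4 ('e'): no match needed
  Position 5 ('c'): no match needed
  Position 6 ('a'): no match needed
All 2 characters matched => is a subsequence

1


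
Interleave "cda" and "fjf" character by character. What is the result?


Interleaving "cda" and "fjf":
  Position 0: 'c' from first, 'f' from second => "cf"
  Position 1: 'd' from first, 'j' from second => "dj"
  Position 2: 'a' from first, 'f' from second => "af"
Result: cfdjaf

cfdjaf


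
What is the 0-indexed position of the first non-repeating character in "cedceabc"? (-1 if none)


Input: cedceabc
Character frequencies:
  'a': 1
  'b': 1
  'c': 3
  'd': 1
  'e': 2
Scanning left to right for freq == 1:
  Position 0 ('c'): freq=3, skip
  Position 1 ('e'): freq=2, skip
  Position 2 ('d'): unique! => answer = 2

2


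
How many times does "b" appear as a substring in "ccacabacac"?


Searching for "b" in "ccacabacac"
Scanning each position:
  Position 0: "c" => no
  Position 1: "c" => no
  Position 2: "a" => no
  Position 3: "c" => no
  Position 4: "a" => no
  Position 5: "b" => MATCH
  Position 6: "a" => no
  Position 7: "c" => no
  Position 8: "a" => no
  Position 9: "c" => no
Total occurrences: 1

1


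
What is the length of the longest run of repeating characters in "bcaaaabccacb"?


Input: "bcaaaabccacb"
Scanning for longest run:
  Position 1 ('c'): new char, reset run to 1
  Position 2 ('a'): new char, reset run to 1
  Position 3 ('a'): continues run of 'a', length=2
  Position 4 ('a'): continues run of 'a', length=3
  Position 5 ('a'): continues run of 'a', length=4
  Position 6 ('b'): new char, reset run to 1
  Position 7 ('c'): new char, reset run to 1
  Position 8 ('c'): continues run of 'c', length=2
  Position 9 ('a'): new char, reset run to 1
  Position 10 ('c'): new char, reset run to 1
  Position 11 ('b'): new char, reset run to 1
Longest run: 'a' with length 4

4


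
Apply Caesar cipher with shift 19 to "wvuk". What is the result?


Caesar cipher: shift "wvuk" by 19
  'w' (pos 22) + 19 = pos 15 = 'p'
  'v' (pos 21) + 19 = pos 14 = 'o'
  'u' (pos 20) + 19 = pos 13 = 'n'
  'k' (pos 10) + 19 = pos 3 = 'd'
Result: pond

pond


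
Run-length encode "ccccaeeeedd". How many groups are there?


Input: ccccaeeeedd
Scanning for consecutive runs:
  Group 1: 'c' x 4 (positions 0-3)
  Group 2: 'a' x 1 (positions 4-4)
  Group 3: 'e' x 4 (positions 5-8)
  Group 4: 'd' x 2 (positions 9-10)
Total groups: 4

4


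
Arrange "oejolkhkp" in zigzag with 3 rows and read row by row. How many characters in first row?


Zigzag "oejolkhkp" into 3 rows:
Placing characters:
  'o' => row 0
  'e' => row 1
  'j' => row 2
  'o' => row 1
  'l' => row 0
  'k' => row 1
  'h' => row 2
  'k' => row 1
  'p' => row 0
Rows:
  Row 0: "olp"
  Row 1: "eokk"
  Row 2: "jh"
First row length: 3

3


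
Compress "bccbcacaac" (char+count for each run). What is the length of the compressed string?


Input: bccbcacaac
Runs:
  'b' x 1 => "b1"
  'c' x 2 => "c2"
  'b' x 1 => "b1"
  'c' x 1 => "c1"
  'a' x 1 => "a1"
  'c' x 1 => "c1"
  'a' x 2 => "a2"
  'c' x 1 => "c1"
Compressed: "b1c2b1c1a1c1a2c1"
Compressed length: 16

16


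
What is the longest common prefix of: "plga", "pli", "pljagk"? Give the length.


Words: plga, pli, pljagk
  Position 0: all 'p' => match
  Position 1: all 'l' => match
  Position 2: ('g', 'i', 'j') => mismatch, stop
LCP = "pl" (length 2)

2


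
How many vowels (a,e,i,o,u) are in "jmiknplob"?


Input: jmiknplob
Checking each character:
  'j' at position 0: consonant
  'm' at position 1: consonant
  'i' at position 2: vowel (running total: 1)
  'k' at position 3: consonant
  'n' at position 4: consonant
  'p' at position 5: consonant
  'l' at position 6: consonant
  'o' at position 7: vowel (running total: 2)
  'b' at position 8: consonant
Total vowels: 2

2


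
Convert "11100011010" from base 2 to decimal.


Input: "11100011010" in base 2
Positional expansion:
  Digit '1' (value 1) x 2^10 = 1024
  Digit '1' (value 1) x 2^9 = 512
  Digit '1' (value 1) x 2^8 = 256
  Digit '0' (value 0) x 2^7 = 0
  Digit '0' (value 0) x 2^6 = 0
  Digit '0' (value 0) x 2^5 = 0
  Digit '1' (value 1) x 2^4 = 16
  Digit '1' (value 1) x 2^3 = 8
  Digit '0' (value 0) x 2^2 = 0
  Digit '1' (value 1) x 2^1 = 2
  Digit '0' (value 0) x 2^0 = 0
Sum = 1818

1818


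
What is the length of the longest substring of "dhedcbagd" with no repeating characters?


Input: "dhedcbagd"
Sliding window (track last position of each char):
  Position 0 ('d'): window [0,0] length 1 -- new best
  Position 1 ('h'): window [0,1] length 2 -- new best
  Position 2 ('e'): window [0,2] length 3 -- new best
  Position 3 ('d'): repeat (last at 0), move window start to 1
  Position 3 ('d'): window [1,3] length 3
  Position 4 ('c'): window [1,4] length 4 -- new best
  Position 5 ('b'): window [1,5] length 5 -- new best
  Position 6 ('a'): window [1,6] length 6 -- new best
  Position 7 ('g'): window [1,7] length 7 -- new best
  Position 8 ('d'): repeat (last at 3), move window start to 4
  Position 8 ('d'): window [4,8] length 5
Longest substring with no repeats: "hedcbag" with length 7

7


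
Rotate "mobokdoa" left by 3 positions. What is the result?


Input: "mobokdoa", rotate left by 3
First 3 characters: "mob"
Remaining characters: "okdoa"
Concatenate remaining + first: "okdoa" + "mob" = "okdoamob"

okdoamob


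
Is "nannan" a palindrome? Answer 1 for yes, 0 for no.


Input: nannan
Reversed: nannan
  Compare pos 0 ('n') with pos 5 ('n'): match
  Compare pos 1 ('a') with pos 4 ('a'): match
  Compare pos 2 ('n') with pos 3 ('n'): match
Result: palindrome

1


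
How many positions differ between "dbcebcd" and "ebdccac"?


Comparing "dbcebcd" and "ebdccac" position by position:
  Position 0: 'd' vs 'e' => DIFFER
  Position 1: 'b' vs 'b' => same
  Position 2: 'c' vs 'd' => DIFFER
  Position 3: 'e' vs 'c' => DIFFER
  Position 4: 'b' vs 'c' => DIFFER
  Position 5: 'c' vs 'a' => DIFFER
  Position 6: 'd' vs 'c' => DIFFER
Positions that differ: 6

6


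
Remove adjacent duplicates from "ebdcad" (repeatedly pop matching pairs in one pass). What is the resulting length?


Input: ebdcad
Stack-based adjacent duplicate removal:
  Read 'e': push. Stack: e
  Read 'b': push. Stack: eb
  Read 'd': push. Stack: ebd
  Read 'c': push. Stack: ebdc
  Read 'a': push. Stack: ebdca
  Read 'd': push. Stack: ebdcad
Final stack: "ebdcad" (length 6)

6


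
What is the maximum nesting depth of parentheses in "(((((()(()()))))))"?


Input: "(((((()(()()))))))"
Tracking depth:
  Position 0 '(': depth becomes 1
  Position 1 '(': depth becomes 2
  Position 2 '(': depth becomes 3
  Position 3 '(': depth becomes 4
  Position 4 '(': depth becomes 5
  Position 5 '(': depth becomes 6
  Position 6 ')': depth becomes 5
  Position 7 '(': depth becomes 6
  Position 8 '(': depth becomes 7
  Position 9 ')': depth becomes 6
  Position 10 '(': depth becomes 7
  Position 11 ')': depth becomes 6
  Position 12 ')': depth becomes 5
  Position 13 ')': depth becomes 4
  Position 14 ')': depth becomes 3
  Position 15 ')': depth becomes 2
  Position 16 ')': depth becomes 1
  Position 17 ')': depth becomes 0
Maximum depth reached: 7

7


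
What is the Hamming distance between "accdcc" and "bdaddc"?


Comparing "accdcc" and "bdaddc" position by position:
  Position 0: 'a' vs 'b' => differ
  Position 1: 'c' vs 'd' => differ
  Position 2: 'c' vs 'a' => differ
  Position 3: 'd' vs 'd' => same
  Position 4: 'c' vs 'd' => differ
  Position 5: 'c' vs 'c' => same
Total differences (Hamming distance): 4

4


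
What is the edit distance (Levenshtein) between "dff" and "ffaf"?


Computing edit distance: "dff" -> "ffaf"
DP table:
           f    f    a    f
      0    1    2    3    4
  d   1    1    2    3    4
  f   2    1    1    2    3
  f   3    2    1    2    2
Edit distance = dp[3][4] = 2

2


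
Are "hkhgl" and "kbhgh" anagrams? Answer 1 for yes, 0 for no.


Strings: "hkhgl", "kbhgh"
Sorted first:  ghhkl
Sorted second: bghhk
Differ at position 0: 'g' vs 'b' => not anagrams

0


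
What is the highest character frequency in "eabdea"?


Input: eabdea
Character counts:
  'a': 2
  'b': 1
  'd': 1
  'e': 2
Maximum frequency: 2

2


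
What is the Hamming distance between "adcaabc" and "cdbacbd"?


Comparing "adcaabc" and "cdbacbd" position by position:
  Position 0: 'a' vs 'c' => differ
  Position 1: 'd' vs 'd' => same
  Position 2: 'c' vs 'b' => differ
  Position 3: 'a' vs 'a' => same
  Position 4: 'a' vs 'c' => differ
  Position 5: 'b' vs 'b' => same
  Position 6: 'c' vs 'd' => differ
Total differences (Hamming distance): 4

4


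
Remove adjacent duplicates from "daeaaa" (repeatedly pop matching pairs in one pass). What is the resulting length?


Input: daeaaa
Stack-based adjacent duplicate removal:
  Read 'd': push. Stack: d
  Read 'a': push. Stack: da
  Read 'e': push. Stack: dae
  Read 'a': push. Stack: daea
  Read 'a': matches stack top 'a' => pop. Stack: dae
  Read 'a': push. Stack: daea
Final stack: "daea" (length 4)

4


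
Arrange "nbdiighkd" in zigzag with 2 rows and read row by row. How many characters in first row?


Zigzag "nbdiighkd" into 2 rows:
Placing characters:
  'n' => row 0
  'b' => row 1
  'd' => row 0
  'i' => row 1
  'i' => row 0
  'g' => row 1
  'h' => row 0
  'k' => row 1
  'd' => row 0
Rows:
  Row 0: "ndihd"
  Row 1: "bigk"
First row length: 5

5


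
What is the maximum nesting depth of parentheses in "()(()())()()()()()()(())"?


Input: "()(()())()()()()()()(())"
Tracking depth:
  Position 0 '(': depth becomes 1
  Position 1 ')': depth becomes 0
  Position 2 '(': depth becomes 1
  Position 3 '(': depth becomes 2
  Position 4 ')': depth becomes 1
  Position 5 '(': depth becomes 2
  Position 6 ')': depth becomes 1
  Position 7 ')': depth becomes 0
  Position 8 '(': depth becomes 1
  Position 9 ')': depth becomes 0
  Position 10 '(': depth becomes 1
  Position 11 ')': depth becomes 0
  Position 12 '(': depth becomes 1
  Position 13 ')': depth becomes 0
  Position 14 '(': depth becomes 1
  Position 15 ')': depth becomes 0
  Position 16 '(': depth becomes 1
  Position 17 ')': depth becomes 0
  Position 18 '(': depth becomes 1
  Position 19 ')': depth becomes 0
  Position 20 '(': depth becomes 1
  Position 21 '(': depth becomes 2
  Position 22 ')': depth becomes 1
  Position 23 ')': depth becomes 0
Maximum depth reached: 2

2


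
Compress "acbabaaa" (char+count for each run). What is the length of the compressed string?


Input: acbabaaa
Runs:
  'a' x 1 => "a1"
  'c' x 1 => "c1"
  'b' x 1 => "b1"
  'a' x 1 => "a1"
  'b' x 1 => "b1"
  'a' x 3 => "a3"
Compressed: "a1c1b1a1b1a3"
Compressed length: 12

12


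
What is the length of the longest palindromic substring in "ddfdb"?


Input: "ddfdb"
Checking substrings for palindromes:
  [1:4] "dfd" (len 3) => palindrome
  [0:2] "dd" (len 2) => palindrome
Longest palindromic substring: "dfd" with length 3

3


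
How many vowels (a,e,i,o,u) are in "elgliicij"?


Input: elgliicij
Checking each character:
  'e' at position 0: vowel (running total: 1)
  'l' at position 1: consonant
  'g' at position 2: consonant
  'l' at position 3: consonant
  'i' at position 4: vowel (running total: 2)
  'i' at position 5: vowel (running total: 3)
  'c' at position 6: consonant
  'i' at position 7: vowel (running total: 4)
  'j' at position 8: consonant
Total vowels: 4

4


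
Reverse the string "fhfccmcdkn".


Input: fhfccmcdkn
Reading characters right to left:
  Position 9: 'n'
  Position 8: 'k'
  Position 7: 'd'
  Position 6: 'c'
  Position 5: 'm'
  Position 4: 'c'
  Position 3: 'c'
  Position 2: 'f'
  Position 1: 'h'
  Position 0: 'f'
Reversed: nkdcmccfhf

nkdcmccfhf


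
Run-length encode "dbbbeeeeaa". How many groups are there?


Input: dbbbeeeeaa
Scanning for consecutive runs:
  Group 1: 'd' x 1 (positions 0-0)
  Group 2: 'b' x 3 (positions 1-3)
  Group 3: 'e' x 4 (positions 4-7)
  Group 4: 'a' x 2 (positions 8-9)
Total groups: 4

4


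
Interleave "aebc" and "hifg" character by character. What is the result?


Interleaving "aebc" and "hifg":
  Position 0: 'a' from first, 'h' from second => "ah"
  Position 1: 'e' from first, 'i' from second => "ei"
  Position 2: 'b' from first, 'f' from second => "bf"
  Position 3: 'c' from first, 'g' from second => "cg"
Result: aheibfcg

aheibfcg


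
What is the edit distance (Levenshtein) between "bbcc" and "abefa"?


Computing edit distance: "bbcc" -> "abefa"
DP table:
           a    b    e    f    a
      0    1    2    3    4    5
  b   1    1    1    2    3    4
  b   2    2    1    2    3    4
  c   3    3    2    2    3    4
  c   4    4    3    3    3    4
Edit distance = dp[4][5] = 4

4


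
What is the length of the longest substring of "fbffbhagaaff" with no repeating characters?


Input: "fbffbhagaaff"
Sliding window (track last position of each char):
  Position 0 ('f'): window [0,0] length 1 -- new best
  Position 1 ('b'): window [0,1] length 2 -- new best
  Position 2 ('f'): repeat (last at 0), move window start to 1
  Position 2 ('f'): window [1,2] length 2
  Position 3 ('f'): repeat (last at 2), move window start to 3
  Position 3 ('f'): window [3,3] length 1
  Position 4 ('b'): window [3,4] length 2
  Position 5 ('h'): window [3,5] length 3 -- new best
  Position 6 ('a'): window [3,6] length 4 -- new best
  Position 7 ('g'): window [3,7] length 5 -- new best
  Position 8 ('a'): repeat (last at 6), move window start to 7
  Position 8 ('a'): window [7,8] length 2
  Position 9 ('a'): repeat (last at 8), move window start to 9
  Position 9 ('a'): window [9,9] length 1
  Position 10 ('f'): window [9,10] length 2
  Position 11 ('f'): repeat (last at 10), move window start to 11
  Position 11 ('f'): window [11,11] length 1
Longest substring with no repeats: "fbhag" with length 5

5


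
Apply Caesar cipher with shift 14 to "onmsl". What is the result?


Caesar cipher: shift "onmsl" by 14
  'o' (pos 14) + 14 = pos 2 = 'c'
  'n' (pos 13) + 14 = pos 1 = 'b'
  'm' (pos 12) + 14 = pos 0 = 'a'
  's' (pos 18) + 14 = pos 6 = 'g'
  'l' (pos 11) + 14 = pos 25 = 'z'
Result: cbagz

cbagz


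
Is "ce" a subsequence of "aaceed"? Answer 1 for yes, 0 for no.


Check if "ce" is a subsequence of "aaceed"
Greedy scan:
  Position 0 ('a'): no match needed
  Position 1 ('a'): no match needed
  Position 2 ('c'): matches sub[0] = 'c'
  Position 3 ('e'): matches sub[1] = 'e'
  Position 4 ('e'): no match needed
  Position 5 ('d'): no match needed
All 2 characters matched => is a subsequence

1


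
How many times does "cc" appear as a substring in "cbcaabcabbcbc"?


Searching for "cc" in "cbcaabcabbcbc"
Scanning each position:
  Position 0: "cb" => no
  Position 1: "bc" => no
  Position 2: "ca" => no
  Position 3: "aa" => no
  Position 4: "ab" => no
  Position 5: "bc" => no
  Position 6: "ca" => no
  Position 7: "ab" => no
  Position 8: "bb" => no
  Position 9: "bc" => no
  Position 10: "cb" => no
  Position 11: "bc" => no
Total occurrences: 0

0


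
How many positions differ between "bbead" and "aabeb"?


Comparing "bbead" and "aabeb" position by position:
  Position 0: 'b' vs 'a' => DIFFER
  Position 1: 'b' vs 'a' => DIFFER
  Position 2: 'e' vs 'b' => DIFFER
  Position 3: 'a' vs 'e' => DIFFER
  Position 4: 'd' vs 'b' => DIFFER
Positions that differ: 5

5


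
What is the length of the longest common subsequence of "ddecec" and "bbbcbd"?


LCS of "ddecec" and "bbbcbd"
DP table:
           b    b    b    c    b    d
      0    0    0    0    0    0    0
  d   0    0    0    0    0    0    1
  d   0    0    0    0    0    0    1
  e   0    0    0    0    0    0    1
  c   0    0    0    0    1    1    1
  e   0    0    0    0    1    1    1
  c   0    0    0    0    1    1    1
LCS length = dp[6][6] = 1

1


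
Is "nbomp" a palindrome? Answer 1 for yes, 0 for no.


Input: nbomp
Reversed: pmobn
  Compare pos 0 ('n') with pos 4 ('p'): MISMATCH
  Compare pos 1 ('b') with pos 3 ('m'): MISMATCH
Result: not a palindrome

0


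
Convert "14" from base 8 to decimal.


Input: "14" in base 8
Positional expansion:
  Digit '1' (value 1) x 8^1 = 8
  Digit '4' (value 4) x 8^0 = 4
Sum = 12

12


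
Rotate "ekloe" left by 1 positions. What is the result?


Input: "ekloe", rotate left by 1
First 1 characters: "e"
Remaining characters: "kloe"
Concatenate remaining + first: "kloe" + "e" = "kloee"

kloee


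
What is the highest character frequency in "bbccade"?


Input: bbccade
Character counts:
  'a': 1
  'b': 2
  'c': 2
  'd': 1
  'e': 1
Maximum frequency: 2

2


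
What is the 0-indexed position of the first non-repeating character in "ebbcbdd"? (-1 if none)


Input: ebbcbdd
Character frequencies:
  'b': 3
  'c': 1
  'd': 2
  'e': 1
Scanning left to right for freq == 1:
  Position 0 ('e'): unique! => answer = 0

0


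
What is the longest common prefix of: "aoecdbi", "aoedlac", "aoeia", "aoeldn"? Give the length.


Words: aoecdbi, aoedlac, aoeia, aoeldn
  Position 0: all 'a' => match
  Position 1: all 'o' => match
  Position 2: all 'e' => match
  Position 3: ('c', 'd', 'i', 'l') => mismatch, stop
LCP = "aoe" (length 3)

3


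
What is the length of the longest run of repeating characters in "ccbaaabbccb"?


Input: "ccbaaabbccb"
Scanning for longest run:
  Position 1 ('c'): continues run of 'c', length=2
  Position 2 ('b'): new char, reset run to 1
  Position 3 ('a'): new char, reset run to 1
  Position 4 ('a'): continues run of 'a', length=2
  Position 5 ('a'): continues run of 'a', length=3
  Position 6 ('b'): new char, reset run to 1
  Position 7 ('b'): continues run of 'b', length=2
  Position 8 ('c'): new char, reset run to 1
  Position 9 ('c'): continues run of 'c', length=2
  Position 10 ('b'): new char, reset run to 1
Longest run: 'a' with length 3

3


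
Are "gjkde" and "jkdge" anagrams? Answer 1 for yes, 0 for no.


Strings: "gjkde", "jkdge"
Sorted first:  degjk
Sorted second: degjk
Sorted forms match => anagrams

1


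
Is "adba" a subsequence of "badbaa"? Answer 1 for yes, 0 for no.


Check if "adba" is a subsequence of "badbaa"
Greedy scan:
  Position 0 ('b'): no match needed
  Position 1 ('a'): matches sub[0] = 'a'
  Position 2 ('d'): matches sub[1] = 'd'
  Position 3 ('b'): matches sub[2] = 'b'
  Position 4 ('a'): matches sub[3] = 'a'
  Position 5 ('a'): no match needed
All 4 characters matched => is a subsequence

1


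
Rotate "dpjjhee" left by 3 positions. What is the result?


Input: "dpjjhee", rotate left by 3
First 3 characters: "dpj"
Remaining characters: "jhee"
Concatenate remaining + first: "jhee" + "dpj" = "jheedpj"

jheedpj


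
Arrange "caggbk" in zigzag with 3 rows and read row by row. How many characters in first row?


Zigzag "caggbk" into 3 rows:
Placing characters:
  'c' => row 0
  'a' => row 1
  'g' => row 2
  'g' => row 1
  'b' => row 0
  'k' => row 1
Rows:
  Row 0: "cb"
  Row 1: "agk"
  Row 2: "g"
First row length: 2

2


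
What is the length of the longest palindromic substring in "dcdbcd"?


Input: "dcdbcd"
Checking substrings for palindromes:
  [0:3] "dcd" (len 3) => palindrome
Longest palindromic substring: "dcd" with length 3

3


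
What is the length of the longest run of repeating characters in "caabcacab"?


Input: "caabcacab"
Scanning for longest run:
  Position 1 ('a'): new char, reset run to 1
  Position 2 ('a'): continues run of 'a', length=2
  Position 3 ('b'): new char, reset run to 1
  Position 4 ('c'): new char, reset run to 1
  Position 5 ('a'): new char, reset run to 1
  Position 6 ('c'): new char, reset run to 1
  Position 7 ('a'): new char, reset run to 1
  Position 8 ('b'): new char, reset run to 1
Longest run: 'a' with length 2

2


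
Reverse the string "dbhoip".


Input: dbhoip
Reading characters right to left:
  Position 5: 'p'
  Position 4: 'i'
  Position 3: 'o'
  Position 2: 'h'
  Position 1: 'b'
  Position 0: 'd'
Reversed: piohbd

piohbd


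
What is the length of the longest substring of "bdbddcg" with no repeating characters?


Input: "bdbddcg"
Sliding window (track last position of each char):
  Position 0 ('b'): window [0,0] length 1 -- new best
  Position 1 ('d'): window [0,1] length 2 -- new best
  Position 2 ('b'): repeat (last at 0), move window start to 1
  Position 2 ('b'): window [1,2] length 2
  Position 3 ('d'): repeat (last at 1), move window start to 2
  Position 3 ('d'): window [2,3] length 2
  Position 4 ('d'): repeat (last at 3), move window start to 4
  Position 4 ('d'): window [4,4] length 1
  Position 5 ('c'): window [4,5] length 2
  Position 6 ('g'): window [4,6] length 3 -- new best
Longest substring with no repeats: "dcg" with length 3

3


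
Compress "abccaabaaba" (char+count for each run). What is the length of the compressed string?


Input: abccaabaaba
Runs:
  'a' x 1 => "a1"
  'b' x 1 => "b1"
  'c' x 2 => "c2"
  'a' x 2 => "a2"
  'b' x 1 => "b1"
  'a' x 2 => "a2"
  'b' x 1 => "b1"
  'a' x 1 => "a1"
Compressed: "a1b1c2a2b1a2b1a1"
Compressed length: 16

16


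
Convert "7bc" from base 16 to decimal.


Input: "7bc" in base 16
Positional expansion:
  Digit '7' (value 7) x 16^2 = 1792
  Digit 'b' (value 11) x 16^1 = 176
  Digit 'c' (value 12) x 16^0 = 12
Sum = 1980

1980


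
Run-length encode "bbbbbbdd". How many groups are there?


Input: bbbbbbdd
Scanning for consecutive runs:
  Group 1: 'b' x 6 (positions 0-5)
  Group 2: 'd' x 2 (positions 6-7)
Total groups: 2

2


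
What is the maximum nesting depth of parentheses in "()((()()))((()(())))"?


Input: "()((()()))((()(())))"
Tracking depth:
  Position 0 '(': depth becomes 1
  Position 1 ')': depth becomes 0
  Position 2 '(': depth becomes 1
  Position 3 '(': depth becomes 2
  Position 4 '(': depth becomes 3
  Position 5 ')': depth becomes 2
  Position 6 '(': depth becomes 3
  Position 7 ')': depth becomes 2
  Position 8 ')': depth becomes 1
  Position 9 ')': depth becomes 0
  Position 10 '(': depth becomes 1
  Position 11 '(': depth becomes 2
  Position 12 '(': depth becomes 3
  Position 13 ')': depth becomes 2
  Position 14 '(': depth becomes 3
  Position 15 '(': depth becomes 4
  Position 16 ')': depth becomes 3
  Position 17 ')': depth becomes 2
  Position 18 ')': depth becomes 1
  Position 19 ')': depth becomes 0
Maximum depth reached: 4

4


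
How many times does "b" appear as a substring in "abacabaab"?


Searching for "b" in "abacabaab"
Scanning each position:
  Position 0: "a" => no
  Position 1: "b" => MATCH
  Position 2: "a" => no
  Position 3: "c" => no
  Position 4: "a" => no
  Position 5: "b" => MATCH
  Position 6: "a" => no
  Position 7: "a" => no
  Position 8: "b" => MATCH
Total occurrences: 3

3


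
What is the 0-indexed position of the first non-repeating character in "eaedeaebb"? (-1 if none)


Input: eaedeaebb
Character frequencies:
  'a': 2
  'b': 2
  'd': 1
  'e': 4
Scanning left to right for freq == 1:
  Position 0 ('e'): freq=4, skip
  Position 1 ('a'): freq=2, skip
  Position 2 ('e'): freq=4, skip
  Position 3 ('d'): unique! => answer = 3

3


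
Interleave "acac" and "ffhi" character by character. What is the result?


Interleaving "acac" and "ffhi":
  Position 0: 'a' from first, 'f' from second => "af"
  Position 1: 'c' from first, 'f' from second => "cf"
  Position 2: 'a' from first, 'h' from second => "ah"
  Position 3: 'c' from first, 'i' from second => "ci"
Result: afcfahci

afcfahci


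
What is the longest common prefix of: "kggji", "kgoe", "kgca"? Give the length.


Words: kggji, kgoe, kgca
  Position 0: all 'k' => match
  Position 1: all 'g' => match
  Position 2: ('g', 'o', 'c') => mismatch, stop
LCP = "kg" (length 2)

2


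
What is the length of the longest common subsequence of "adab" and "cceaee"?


LCS of "adab" and "cceaee"
DP table:
           c    c    e    a    e    e
      0    0    0    0    0    0    0
  a   0    0    0    0    1    1    1
  d   0    0    0    0    1    1    1
  a   0    0    0    0    1    1    1
  b   0    0    0    0    1    1    1
LCS length = dp[4][6] = 1

1


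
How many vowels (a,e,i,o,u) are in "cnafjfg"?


Input: cnafjfg
Checking each character:
  'c' at position 0: consonant
  'n' at position 1: consonant
  'a' at position 2: vowel (running total: 1)
  'f' at position 3: consonant
  'j' at position 4: consonant
  'f' at position 5: consonant
  'g' at position 6: consonant
Total vowels: 1

1


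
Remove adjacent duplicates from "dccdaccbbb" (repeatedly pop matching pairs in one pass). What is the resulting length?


Input: dccdaccbbb
Stack-based adjacent duplicate removal:
  Read 'd': push. Stack: d
  Read 'c': push. Stack: dc
  Read 'c': matches stack top 'c' => pop. Stack: d
  Read 'd': matches stack top 'd' => pop. Stack: (empty)
  Read 'a': push. Stack: a
  Read 'c': push. Stack: ac
  Read 'c': matches stack top 'c' => pop. Stack: a
  Read 'b': push. Stack: ab
  Read 'b': matches stack top 'b' => pop. Stack: a
  Read 'b': push. Stack: ab
Final stack: "ab" (length 2)

2


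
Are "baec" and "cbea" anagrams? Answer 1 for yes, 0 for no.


Strings: "baec", "cbea"
Sorted first:  abce
Sorted second: abce
Sorted forms match => anagrams

1


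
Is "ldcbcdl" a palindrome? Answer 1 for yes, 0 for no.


Input: ldcbcdl
Reversed: ldcbcdl
  Compare pos 0 ('l') with pos 6 ('l'): match
  Compare pos 1 ('d') with pos 5 ('d'): match
  Compare pos 2 ('c') with pos 4 ('c'): match
Result: palindrome

1


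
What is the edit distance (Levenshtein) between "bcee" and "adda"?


Computing edit distance: "bcee" -> "adda"
DP table:
           a    d    d    a
      0    1    2    3    4
  b   1    1    2    3    4
  c   2    2    2    3    4
  e   3    3    3    3    4
  e   4    4    4    4    4
Edit distance = dp[4][4] = 4

4


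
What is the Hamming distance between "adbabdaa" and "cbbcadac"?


Comparing "adbabdaa" and "cbbcadac" position by position:
  Position 0: 'a' vs 'c' => differ
  Position 1: 'd' vs 'b' => differ
  Position 2: 'b' vs 'b' => same
  Position 3: 'a' vs 'c' => differ
  Position 4: 'b' vs 'a' => differ
  Position 5: 'd' vs 'd' => same
  Position 6: 'a' vs 'a' => same
  Position 7: 'a' vs 'c' => differ
Total differences (Hamming distance): 5

5


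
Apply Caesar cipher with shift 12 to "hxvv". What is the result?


Caesar cipher: shift "hxvv" by 12
  'h' (pos 7) + 12 = pos 19 = 't'
  'x' (pos 23) + 12 = pos 9 = 'j'
  'v' (pos 21) + 12 = pos 7 = 'h'
  'v' (pos 21) + 12 = pos 7 = 'h'
Result: tjhh

tjhh


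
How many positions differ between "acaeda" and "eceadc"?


Comparing "acaeda" and "eceadc" position by position:
  Position 0: 'a' vs 'e' => DIFFER
  Position 1: 'c' vs 'c' => same
  Position 2: 'a' vs 'e' => DIFFER
  Position 3: 'e' vs 'a' => DIFFER
  Position 4: 'd' vs 'd' => same
  Position 5: 'a' vs 'c' => DIFFER
Positions that differ: 4

4


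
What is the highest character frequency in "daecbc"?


Input: daecbc
Character counts:
  'a': 1
  'b': 1
  'c': 2
  'd': 1
  'e': 1
Maximum frequency: 2

2


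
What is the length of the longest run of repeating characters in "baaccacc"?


Input: "baaccacc"
Scanning for longest run:
  Position 1 ('a'): new char, reset run to 1
  Position 2 ('a'): continues run of 'a', length=2
  Position 3 ('c'): new char, reset run to 1
  Position 4 ('c'): continues run of 'c', length=2
  Position 5 ('a'): new char, reset run to 1
  Position 6 ('c'): new char, reset run to 1
  Position 7 ('c'): continues run of 'c', length=2
Longest run: 'a' with length 2

2


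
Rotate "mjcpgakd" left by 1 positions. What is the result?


Input: "mjcpgakd", rotate left by 1
First 1 characters: "m"
Remaining characters: "jcpgakd"
Concatenate remaining + first: "jcpgakd" + "m" = "jcpgakdm"

jcpgakdm


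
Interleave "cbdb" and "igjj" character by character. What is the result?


Interleaving "cbdb" and "igjj":
  Position 0: 'c' from first, 'i' from second => "ci"
  Position 1: 'b' from first, 'g' from second => "bg"
  Position 2: 'd' from first, 'j' from second => "dj"
  Position 3: 'b' from first, 'j' from second => "bj"
Result: cibgdjbj

cibgdjbj


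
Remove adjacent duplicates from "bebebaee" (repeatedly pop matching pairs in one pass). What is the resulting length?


Input: bebebaee
Stack-based adjacent duplicate removal:
  Read 'b': push. Stack: b
  Read 'e': push. Stack: be
  Read 'b': push. Stack: beb
  Read 'e': push. Stack: bebe
  Read 'b': push. Stack: bebeb
  Read 'a': push. Stack: bebeba
  Read 'e': push. Stack: bebebae
  Read 'e': matches stack top 'e' => pop. Stack: bebeba
Final stack: "bebeba" (length 6)

6


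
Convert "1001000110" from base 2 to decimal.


Input: "1001000110" in base 2
Positional expansion:
  Digit '1' (value 1) x 2^9 = 512
  Digit '0' (value 0) x 2^8 = 0
  Digit '0' (value 0) x 2^7 = 0
  Digit '1' (value 1) x 2^6 = 64
  Digit '0' (value 0) x 2^5 = 0
  Digit '0' (value 0) x 2^4 = 0
  Digit '0' (value 0) x 2^3 = 0
  Digit '1' (value 1) x 2^2 = 4
  Digit '1' (value 1) x 2^1 = 2
  Digit '0' (value 0) x 2^0 = 0
Sum = 582

582


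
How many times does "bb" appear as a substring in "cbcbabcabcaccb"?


Searching for "bb" in "cbcbabcabcaccb"
Scanning each position:
  Position 0: "cb" => no
  Position 1: "bc" => no
  Position 2: "cb" => no
  Position 3: "ba" => no
  Position 4: "ab" => no
  Position 5: "bc" => no
  Position 6: "ca" => no
  Position 7: "ab" => no
  Position 8: "bc" => no
  Position 9: "ca" => no
  Position 10: "ac" => no
  Position 11: "cc" => no
  Position 12: "cb" => no
Total occurrences: 0

0


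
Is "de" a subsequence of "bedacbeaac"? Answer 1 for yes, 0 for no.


Check if "de" is a subsequence of "bedacbeaac"
Greedy scan:
  Position 0 ('b'): no match needed
  Position 1 ('e'): no match needed
  Position 2 ('d'): matches sub[0] = 'd'
  Position 3 ('a'): no match needed
  Position 4 ('c'): no match needed
  Position 5 ('b'): no match needed
  Position 6 ('e'): matches sub[1] = 'e'
  Position 7 ('a'): no match needed
  Position 8 ('a'): no match needed
  Position 9 ('c'): no match needed
All 2 characters matched => is a subsequence

1


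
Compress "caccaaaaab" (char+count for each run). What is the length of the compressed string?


Input: caccaaaaab
Runs:
  'c' x 1 => "c1"
  'a' x 1 => "a1"
  'c' x 2 => "c2"
  'a' x 5 => "a5"
  'b' x 1 => "b1"
Compressed: "c1a1c2a5b1"
Compressed length: 10

10


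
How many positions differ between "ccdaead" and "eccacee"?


Comparing "ccdaead" and "eccacee" position by position:
  Position 0: 'c' vs 'e' => DIFFER
  Position 1: 'c' vs 'c' => same
  Position 2: 'd' vs 'c' => DIFFER
  Position 3: 'a' vs 'a' => same
  Position 4: 'e' vs 'c' => DIFFER
  Position 5: 'a' vs 'e' => DIFFER
  Position 6: 'd' vs 'e' => DIFFER
Positions that differ: 5

5


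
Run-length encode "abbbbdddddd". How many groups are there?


Input: abbbbdddddd
Scanning for consecutive runs:
  Group 1: 'a' x 1 (positions 0-0)
  Group 2: 'b' x 4 (positions 1-4)
  Group 3: 'd' x 6 (positions 5-10)
Total groups: 3

3


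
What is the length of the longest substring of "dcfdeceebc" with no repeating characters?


Input: "dcfdeceebc"
Sliding window (track last position of each char):
  Position 0 ('d'): window [0,0] length 1 -- new best
  Position 1 ('c'): window [0,1] length 2 -- new best
  Position 2 ('f'): window [0,2] length 3 -- new best
  Position 3 ('d'): repeat (last at 0), move window start to 1
  Position 3 ('d'): window [1,3] length 3
  Position 4 ('e'): window [1,4] length 4 -- new best
  Position 5 ('c'): repeat (last at 1), move window start to 2
  Position 5 ('c'): window [2,5] length 4
  Position 6 ('e'): repeat (last at 4), move window start to 5
  Position 6 ('e'): window [5,6] length 2
  Position 7 ('e'): repeat (last at 6), move window start to 7
  Position 7 ('e'): window [7,7] length 1
  Position 8 ('b'): window [7,8] length 2
  Position 9 ('c'): window [7,9] length 3
Longest substring with no repeats: "cfde" with length 4

4


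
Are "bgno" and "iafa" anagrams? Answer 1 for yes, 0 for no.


Strings: "bgno", "iafa"
Sorted first:  bgno
Sorted second: aafi
Differ at position 0: 'b' vs 'a' => not anagrams

0


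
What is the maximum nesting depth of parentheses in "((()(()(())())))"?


Input: "((()(()(())())))"
Tracking depth:
  Position 0 '(': depth becomes 1
  Position 1 '(': depth becomes 2
  Position 2 '(': depth becomes 3
  Position 3 ')': depth becomes 2
  Position 4 '(': depth becomes 3
  Position 5 '(': depth becomes 4
  Position 6 ')': depth becomes 3
  Position 7 '(': depth becomes 4
  Position 8 '(': depth becomes 5
  Position 9 ')': depth becomes 4
  Position 10 ')': depth becomes 3
  Position 11 '(': depth becomes 4
  Position 12 ')': depth becomes 3
  Position 13 ')': depth becomes 2
  Position 14 ')': depth becomes 1
  Position 15 ')': depth becomes 0
Maximum depth reached: 5

5


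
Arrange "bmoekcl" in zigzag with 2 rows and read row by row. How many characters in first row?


Zigzag "bmoekcl" into 2 rows:
Placing characters:
  'b' => row 0
  'm' => row 1
  'o' => row 0
  'e' => row 1
  'k' => row 0
  'c' => row 1
  'l' => row 0
Rows:
  Row 0: "bokl"
  Row 1: "mec"
First row length: 4

4


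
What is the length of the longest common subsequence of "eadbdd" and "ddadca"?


LCS of "eadbdd" and "ddadca"
DP table:
           d    d    a    d    c    a
      0    0    0    0    0    0    0
  e   0    0    0    0    0    0    0
  a   0    0    0    1    1    1    1
  d   0    1    1    1    2    2    2
  b   0    1    1    1    2    2    2
  d   0    1    2    2    2    2    2
  d   0    1    2    2    3    3    3
LCS length = dp[6][6] = 3

3


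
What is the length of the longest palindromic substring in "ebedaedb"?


Input: "ebedaedb"
Checking substrings for palindromes:
  [0:3] "ebe" (len 3) => palindrome
Longest palindromic substring: "ebe" with length 3

3


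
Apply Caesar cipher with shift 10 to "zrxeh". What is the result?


Caesar cipher: shift "zrxeh" by 10
  'z' (pos 25) + 10 = pos 9 = 'j'
  'r' (pos 17) + 10 = pos 1 = 'b'
  'x' (pos 23) + 10 = pos 7 = 'h'
  'e' (pos 4) + 10 = pos 14 = 'o'
  'h' (pos 7) + 10 = pos 17 = 'r'
Result: jbhor

jbhor


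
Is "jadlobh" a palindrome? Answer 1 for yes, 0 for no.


Input: jadlobh
Reversed: hboldaj
  Compare pos 0 ('j') with pos 6 ('h'): MISMATCH
  Compare pos 1 ('a') with pos 5 ('b'): MISMATCH
  Compare pos 2 ('d') with pos 4 ('o'): MISMATCH
Result: not a palindrome

0


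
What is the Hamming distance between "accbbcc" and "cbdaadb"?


Comparing "accbbcc" and "cbdaadb" position by position:
  Position 0: 'a' vs 'c' => differ
  Position 1: 'c' vs 'b' => differ
  Position 2: 'c' vs 'd' => differ
  Position 3: 'b' vs 'a' => differ
  Position 4: 'b' vs 'a' => differ
  Position 5: 'c' vs 'd' => differ
  Position 6: 'c' vs 'b' => differ
Total differences (Hamming distance): 7

7


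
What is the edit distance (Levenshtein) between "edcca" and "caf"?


Computing edit distance: "edcca" -> "caf"
DP table:
           c    a    f
      0    1    2    3
  e   1    1    2    3
  d   2    2    2    3
  c   3    2    3    3
  c   4    3    3    4
  a   5    4    3    4
Edit distance = dp[5][3] = 4

4


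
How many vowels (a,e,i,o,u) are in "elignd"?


Input: elignd
Checking each character:
  'e' at position 0: vowel (running total: 1)
  'l' at position 1: consonant
  'i' at position 2: vowel (running total: 2)
  'g' at position 3: consonant
  'n' at position 4: consonant
  'd' at position 5: consonant
Total vowels: 2

2


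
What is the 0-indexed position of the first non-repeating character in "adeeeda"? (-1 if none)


Input: adeeeda
Character frequencies:
  'a': 2
  'd': 2
  'e': 3
Scanning left to right for freq == 1:
  Position 0 ('a'): freq=2, skip
  Position 1 ('d'): freq=2, skip
  Position 2 ('e'): freq=3, skip
  Position 3 ('e'): freq=3, skip
  Position 4 ('e'): freq=3, skip
  Position 5 ('d'): freq=2, skip
  Position 6 ('a'): freq=2, skip
  No unique character found => answer = -1

-1


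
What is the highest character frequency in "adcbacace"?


Input: adcbacace
Character counts:
  'a': 3
  'b': 1
  'c': 3
  'd': 1
  'e': 1
Maximum frequency: 3

3


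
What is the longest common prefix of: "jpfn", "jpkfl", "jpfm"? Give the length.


Words: jpfn, jpkfl, jpfm
  Position 0: all 'j' => match
  Position 1: all 'p' => match
  Position 2: ('f', 'k', 'f') => mismatch, stop
LCP = "jp" (length 2)

2


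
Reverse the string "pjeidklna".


Input: pjeidklna
Reading characters right to left:
  Position 8: 'a'
  Position 7: 'n'
  Position 6: 'l'
  Position 5: 'k'
  Position 4: 'd'
  Position 3: 'i'
  Position 2: 'e'
  Position 1: 'j'
  Position 0: 'p'
Reversed: anlkdiejp

anlkdiejp


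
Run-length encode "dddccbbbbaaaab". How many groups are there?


Input: dddccbbbbaaaab
Scanning for consecutive runs:
  Group 1: 'd' x 3 (positions 0-2)
  Group 2: 'c' x 2 (positions 3-4)
  Group 3: 'b' x 4 (positions 5-8)
  Group 4: 'a' x 4 (positions 9-12)
  Group 5: 'b' x 1 (positions 13-13)
Total groups: 5

5


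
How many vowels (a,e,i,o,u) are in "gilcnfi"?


Input: gilcnfi
Checking each character:
  'g' at position 0: consonant
  'i' at position 1: vowel (running total: 1)
  'l' at position 2: consonant
  'c' at position 3: consonant
  'n' at position 4: consonant
  'f' at position 5: consonant
  'i' at position 6: vowel (running total: 2)
Total vowels: 2

2


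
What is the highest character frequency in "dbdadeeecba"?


Input: dbdadeeecba
Character counts:
  'a': 2
  'b': 2
  'c': 1
  'd': 3
  'e': 3
Maximum frequency: 3

3


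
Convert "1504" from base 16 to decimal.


Input: "1504" in base 16
Positional expansion:
  Digit '1' (value 1) x 16^3 = 4096
  Digit '5' (value 5) x 16^2 = 1280
  Digit '0' (value 0) x 16^1 = 0
  Digit '4' (value 4) x 16^0 = 4
Sum = 5380

5380
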